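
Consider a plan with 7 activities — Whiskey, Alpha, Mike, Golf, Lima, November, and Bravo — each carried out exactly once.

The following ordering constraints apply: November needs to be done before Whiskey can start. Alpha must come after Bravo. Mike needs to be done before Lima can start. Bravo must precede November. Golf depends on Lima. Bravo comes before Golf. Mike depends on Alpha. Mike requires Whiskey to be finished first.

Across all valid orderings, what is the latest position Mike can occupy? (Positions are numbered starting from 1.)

5

Every activity that must follow Mike has to come after it. Tracing all chains starting from Mike, those activities are: Golf, Lima — 2 in total.
With 2 mandatory successors out of 7 activities total, the latest slot for Mike is 7−2 = 5, and it's reachable by doing all non-successors before Mike.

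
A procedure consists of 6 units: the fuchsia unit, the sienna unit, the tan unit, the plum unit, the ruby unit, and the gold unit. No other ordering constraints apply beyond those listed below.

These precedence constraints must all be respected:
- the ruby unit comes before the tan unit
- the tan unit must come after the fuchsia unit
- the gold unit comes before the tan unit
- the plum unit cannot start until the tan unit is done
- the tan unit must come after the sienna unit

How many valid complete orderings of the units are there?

4 units have no prerequisites (the fuchsia unit, the sienna unit, the ruby unit, the gold unit), so any of them could come first.
Enumerating by repeatedly choosing an available unit (one whose prerequisites are all placed) gives 24 distinct complete orderings.

24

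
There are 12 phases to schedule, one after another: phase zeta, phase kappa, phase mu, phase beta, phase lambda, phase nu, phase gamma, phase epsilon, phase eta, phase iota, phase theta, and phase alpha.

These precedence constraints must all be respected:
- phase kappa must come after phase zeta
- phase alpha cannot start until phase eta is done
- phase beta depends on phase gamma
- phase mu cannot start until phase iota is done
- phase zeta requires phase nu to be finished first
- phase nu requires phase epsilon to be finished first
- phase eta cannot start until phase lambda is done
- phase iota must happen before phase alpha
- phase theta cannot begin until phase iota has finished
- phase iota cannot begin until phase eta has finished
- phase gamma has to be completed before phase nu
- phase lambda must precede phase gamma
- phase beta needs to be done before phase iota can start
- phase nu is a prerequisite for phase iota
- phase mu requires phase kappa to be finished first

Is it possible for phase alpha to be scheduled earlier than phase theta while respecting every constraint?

No chain of constraints runs from phase theta to phase alpha, so phase theta is not required to come first.
So a valid ordering placing phase alpha earlier than phase theta exists.

Yes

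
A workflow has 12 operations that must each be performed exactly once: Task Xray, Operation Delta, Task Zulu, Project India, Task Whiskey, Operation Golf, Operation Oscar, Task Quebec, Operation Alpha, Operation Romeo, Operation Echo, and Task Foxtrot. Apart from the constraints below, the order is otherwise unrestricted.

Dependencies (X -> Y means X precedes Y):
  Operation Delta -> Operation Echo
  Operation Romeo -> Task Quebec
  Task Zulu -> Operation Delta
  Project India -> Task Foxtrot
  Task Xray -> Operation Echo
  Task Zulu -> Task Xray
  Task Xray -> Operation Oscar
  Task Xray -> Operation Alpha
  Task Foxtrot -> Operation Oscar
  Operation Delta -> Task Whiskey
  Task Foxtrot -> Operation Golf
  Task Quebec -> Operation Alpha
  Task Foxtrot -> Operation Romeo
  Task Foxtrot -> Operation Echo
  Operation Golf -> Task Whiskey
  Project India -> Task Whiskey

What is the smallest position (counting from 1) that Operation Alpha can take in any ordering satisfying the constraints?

7

Working backwards through the constraints from Operation Alpha, its full set of required predecessors is Task Xray, Task Zulu, Project India, Task Quebec, Operation Romeo, Task Foxtrot — 6 of them.
So at minimum 6 operations come before Operation Alpha, putting Operation Alpha no earlier than position 7. That position is achievable by scheduling exactly those predecessors first.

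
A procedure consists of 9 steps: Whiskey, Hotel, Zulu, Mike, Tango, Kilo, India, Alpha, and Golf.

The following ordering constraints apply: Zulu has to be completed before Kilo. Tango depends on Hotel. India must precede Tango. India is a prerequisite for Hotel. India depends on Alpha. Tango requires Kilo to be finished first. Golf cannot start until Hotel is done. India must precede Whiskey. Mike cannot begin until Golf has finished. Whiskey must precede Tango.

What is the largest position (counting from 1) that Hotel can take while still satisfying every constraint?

6

Every step that must follow Hotel has to come after it. Tracing all chains starting from Hotel, those steps are: Mike, Tango, Golf — 3 in total.
So at least 3 steps follow Hotel, putting Hotel no later than position 6. That position is achievable by scheduling everything else first.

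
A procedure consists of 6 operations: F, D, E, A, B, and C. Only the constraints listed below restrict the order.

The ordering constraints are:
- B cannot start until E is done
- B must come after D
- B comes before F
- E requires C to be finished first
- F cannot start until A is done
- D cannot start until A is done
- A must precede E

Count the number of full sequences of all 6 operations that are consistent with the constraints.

The operations with no prerequisites are A, C; any of them can be placed first.
Enumerating by repeatedly choosing an available operation (one whose prerequisites are all placed) gives 5 distinct complete orderings.

5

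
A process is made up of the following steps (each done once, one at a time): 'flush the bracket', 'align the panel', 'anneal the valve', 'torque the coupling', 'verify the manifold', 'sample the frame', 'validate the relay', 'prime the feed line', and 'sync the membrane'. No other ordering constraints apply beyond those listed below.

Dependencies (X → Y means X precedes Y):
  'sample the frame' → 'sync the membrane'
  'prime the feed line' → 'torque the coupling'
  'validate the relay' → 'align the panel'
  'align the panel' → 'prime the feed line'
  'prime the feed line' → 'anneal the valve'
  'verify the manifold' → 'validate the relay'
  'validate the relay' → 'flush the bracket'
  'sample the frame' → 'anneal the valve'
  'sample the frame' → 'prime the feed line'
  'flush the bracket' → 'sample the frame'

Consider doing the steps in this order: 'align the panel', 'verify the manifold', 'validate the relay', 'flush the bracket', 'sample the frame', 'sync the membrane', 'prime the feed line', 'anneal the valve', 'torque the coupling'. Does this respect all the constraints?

The sequence places 'align the panel' ahead of 'validate the relay'.
But one of the constraints requires 'validate the relay' before 'align the panel', so this ordering violates it.

No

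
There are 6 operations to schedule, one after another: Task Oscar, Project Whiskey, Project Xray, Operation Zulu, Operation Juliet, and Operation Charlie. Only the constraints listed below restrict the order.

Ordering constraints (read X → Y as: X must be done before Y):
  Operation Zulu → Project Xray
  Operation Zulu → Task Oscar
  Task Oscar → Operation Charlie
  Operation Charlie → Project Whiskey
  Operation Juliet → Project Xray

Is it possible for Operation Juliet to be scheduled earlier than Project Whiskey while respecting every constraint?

Yes

Nothing in the constraints forces Project Whiskey before Operation Juliet — there is no chain from Project Whiskey to Operation Juliet.
That means at least one valid schedule has Operation Juliet before Project Whiskey.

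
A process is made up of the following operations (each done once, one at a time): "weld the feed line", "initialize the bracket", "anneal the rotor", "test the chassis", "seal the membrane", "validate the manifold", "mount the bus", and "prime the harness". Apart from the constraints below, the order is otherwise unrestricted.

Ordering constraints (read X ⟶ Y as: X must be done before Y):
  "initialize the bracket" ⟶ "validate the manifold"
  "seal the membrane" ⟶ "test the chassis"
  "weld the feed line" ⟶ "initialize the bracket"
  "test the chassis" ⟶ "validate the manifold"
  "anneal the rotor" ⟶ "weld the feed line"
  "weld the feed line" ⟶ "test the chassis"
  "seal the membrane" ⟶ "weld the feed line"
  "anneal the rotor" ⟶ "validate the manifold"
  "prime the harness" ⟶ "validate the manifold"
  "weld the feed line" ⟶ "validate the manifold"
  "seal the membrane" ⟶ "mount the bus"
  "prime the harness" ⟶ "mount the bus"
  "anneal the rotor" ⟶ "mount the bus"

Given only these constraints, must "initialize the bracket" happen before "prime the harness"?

No

Nothing in the constraints links "initialize the bracket" and "prime the harness"; they are unordered relative to each other.
A valid ordering placing "prime the harness" before "initialize the bracket" exists, so the answer is no.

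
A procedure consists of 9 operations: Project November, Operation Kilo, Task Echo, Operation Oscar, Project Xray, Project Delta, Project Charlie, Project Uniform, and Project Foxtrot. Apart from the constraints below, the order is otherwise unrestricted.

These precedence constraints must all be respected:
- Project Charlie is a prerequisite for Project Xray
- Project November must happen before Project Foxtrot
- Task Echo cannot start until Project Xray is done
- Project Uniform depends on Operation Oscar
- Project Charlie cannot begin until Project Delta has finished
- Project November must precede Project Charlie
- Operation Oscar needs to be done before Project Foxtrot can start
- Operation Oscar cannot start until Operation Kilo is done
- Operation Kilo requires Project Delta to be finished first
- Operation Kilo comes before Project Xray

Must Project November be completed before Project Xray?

Yes

Tracing the constraints gives a chain: Project November → Project Charlie → Project Xray.
Hence Project November necessarily comes before Project Xray.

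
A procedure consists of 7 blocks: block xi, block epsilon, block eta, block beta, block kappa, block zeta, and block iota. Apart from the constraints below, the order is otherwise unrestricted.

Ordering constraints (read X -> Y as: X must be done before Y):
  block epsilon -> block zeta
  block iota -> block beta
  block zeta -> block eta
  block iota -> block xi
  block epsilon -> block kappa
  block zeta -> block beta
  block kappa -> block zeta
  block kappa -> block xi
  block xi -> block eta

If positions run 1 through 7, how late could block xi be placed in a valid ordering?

6

The only block forced after block xi (directly or by a chain) is block eta.
With 1 mandatory successor out of 7 blocks total, the latest slot for block xi is 7−1 = 6, and it's reachable by doing all non-successors before block xi.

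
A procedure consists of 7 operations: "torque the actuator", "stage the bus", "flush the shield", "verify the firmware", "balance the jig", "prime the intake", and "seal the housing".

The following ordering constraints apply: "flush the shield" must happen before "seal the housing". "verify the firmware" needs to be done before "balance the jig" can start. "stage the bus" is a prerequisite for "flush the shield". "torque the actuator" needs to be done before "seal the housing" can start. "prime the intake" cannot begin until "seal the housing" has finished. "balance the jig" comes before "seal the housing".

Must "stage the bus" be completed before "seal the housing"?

There is a constraint chain "stage the bus" → "flush the shield" → "seal the housing".
Hence "stage the bus" necessarily comes before "seal the housing".

Yes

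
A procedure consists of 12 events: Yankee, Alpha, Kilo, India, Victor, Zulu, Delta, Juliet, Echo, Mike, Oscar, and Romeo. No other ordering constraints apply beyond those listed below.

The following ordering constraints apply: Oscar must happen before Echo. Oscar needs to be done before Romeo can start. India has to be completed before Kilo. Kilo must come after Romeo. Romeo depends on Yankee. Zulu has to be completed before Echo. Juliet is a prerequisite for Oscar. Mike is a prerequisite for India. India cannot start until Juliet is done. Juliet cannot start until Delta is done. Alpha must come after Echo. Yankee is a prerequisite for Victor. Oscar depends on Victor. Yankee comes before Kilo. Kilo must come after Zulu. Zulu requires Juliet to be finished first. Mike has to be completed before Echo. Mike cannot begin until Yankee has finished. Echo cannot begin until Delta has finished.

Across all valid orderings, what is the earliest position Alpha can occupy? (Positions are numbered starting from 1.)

9

The events that are forced before Alpha, directly or transitively, are Yankee, Victor, Zulu, Delta, Juliet, Echo, Mike, Oscar. That's 8 events.
So at minimum 8 events come before Alpha, putting Alpha no earlier than position 9. That position is achievable by scheduling exactly those predecessors first.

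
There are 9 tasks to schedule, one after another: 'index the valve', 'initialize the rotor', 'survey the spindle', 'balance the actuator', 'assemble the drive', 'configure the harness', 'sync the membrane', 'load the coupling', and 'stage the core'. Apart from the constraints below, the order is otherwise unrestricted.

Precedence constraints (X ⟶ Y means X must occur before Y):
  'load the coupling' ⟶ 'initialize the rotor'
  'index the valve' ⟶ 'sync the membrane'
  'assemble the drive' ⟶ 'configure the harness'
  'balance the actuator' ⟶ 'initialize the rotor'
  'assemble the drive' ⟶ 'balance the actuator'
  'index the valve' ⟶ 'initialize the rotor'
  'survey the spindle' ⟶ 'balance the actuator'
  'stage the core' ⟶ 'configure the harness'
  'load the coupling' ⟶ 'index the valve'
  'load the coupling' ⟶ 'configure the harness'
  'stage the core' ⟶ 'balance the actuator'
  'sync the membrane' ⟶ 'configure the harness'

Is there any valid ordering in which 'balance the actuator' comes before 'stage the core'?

No

Following 'stage the core' → 'balance the actuator', 'stage the core' must precede 'balance the actuator' in every valid ordering.
Hence 'balance the actuator' can never be scheduled before 'stage the core'.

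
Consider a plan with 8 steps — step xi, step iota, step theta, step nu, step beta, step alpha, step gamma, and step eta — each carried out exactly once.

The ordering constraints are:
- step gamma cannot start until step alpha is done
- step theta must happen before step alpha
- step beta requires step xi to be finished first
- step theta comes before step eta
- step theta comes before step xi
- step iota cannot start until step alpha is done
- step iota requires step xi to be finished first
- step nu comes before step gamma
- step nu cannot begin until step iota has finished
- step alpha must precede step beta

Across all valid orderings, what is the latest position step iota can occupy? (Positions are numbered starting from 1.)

6

Following every chain forward from step iota, the steps that must come later are step nu, step gamma — 2 of them.
With 2 mandatory successors out of 8 steps total, the latest slot for step iota is 8−2 = 6, and it's reachable by doing all non-successors before step iota.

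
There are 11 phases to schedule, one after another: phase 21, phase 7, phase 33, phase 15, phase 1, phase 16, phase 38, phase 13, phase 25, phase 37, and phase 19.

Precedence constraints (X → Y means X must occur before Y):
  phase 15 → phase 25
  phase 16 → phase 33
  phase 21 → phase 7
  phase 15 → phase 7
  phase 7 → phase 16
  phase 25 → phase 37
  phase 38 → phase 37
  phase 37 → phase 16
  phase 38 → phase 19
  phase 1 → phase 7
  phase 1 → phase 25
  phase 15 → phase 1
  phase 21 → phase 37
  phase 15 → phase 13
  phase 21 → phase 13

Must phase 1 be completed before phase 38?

No

Nothing in the constraints links phase 1 and phase 38; they are unordered relative to each other.
A valid ordering placing phase 38 before phase 1 exists, so the answer is no.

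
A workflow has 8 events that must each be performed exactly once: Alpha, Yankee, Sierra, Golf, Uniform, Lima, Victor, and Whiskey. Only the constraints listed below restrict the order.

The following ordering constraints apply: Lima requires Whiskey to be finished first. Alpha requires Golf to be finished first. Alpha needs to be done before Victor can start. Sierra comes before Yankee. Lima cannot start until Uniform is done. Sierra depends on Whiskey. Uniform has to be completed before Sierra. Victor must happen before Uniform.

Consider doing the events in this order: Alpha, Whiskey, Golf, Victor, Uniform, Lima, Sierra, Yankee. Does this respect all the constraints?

Here Golf comes after Alpha.
Since Golf is required before Alpha, the ordering is invalid.

No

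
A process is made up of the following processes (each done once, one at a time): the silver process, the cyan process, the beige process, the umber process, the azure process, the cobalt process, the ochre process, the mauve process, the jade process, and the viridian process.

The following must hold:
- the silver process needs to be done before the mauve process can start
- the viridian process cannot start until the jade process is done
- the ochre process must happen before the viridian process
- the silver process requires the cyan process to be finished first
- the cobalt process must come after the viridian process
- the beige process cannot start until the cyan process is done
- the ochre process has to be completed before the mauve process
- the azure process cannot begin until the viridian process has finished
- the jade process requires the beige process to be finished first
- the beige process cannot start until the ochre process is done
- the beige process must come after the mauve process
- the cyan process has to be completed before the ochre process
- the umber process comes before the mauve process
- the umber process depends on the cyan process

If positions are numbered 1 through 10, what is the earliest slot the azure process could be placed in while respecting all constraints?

9

Every process that must precede the azure process has to come before it. Tracing all chains that end at the azure process, those processes are: the silver process, the cyan process, the beige process, the umber process, the ochre process, the mauve process, the jade process, the viridian process — 8 in total.
With 8 mandatory predecessors, the earliest the azure process can sit is position 8+1 = 9, and placing just those 8 first achieves it.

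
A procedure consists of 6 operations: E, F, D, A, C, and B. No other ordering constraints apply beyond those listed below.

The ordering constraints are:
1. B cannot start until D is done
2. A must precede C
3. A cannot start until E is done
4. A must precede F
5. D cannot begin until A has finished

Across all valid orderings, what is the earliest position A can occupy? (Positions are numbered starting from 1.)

The only operation forced before A (directly or transitively) is E.
So at minimum 1 operation comes before A, putting A no earlier than position 2. That position is achievable by scheduling exactly that predecessor first.

2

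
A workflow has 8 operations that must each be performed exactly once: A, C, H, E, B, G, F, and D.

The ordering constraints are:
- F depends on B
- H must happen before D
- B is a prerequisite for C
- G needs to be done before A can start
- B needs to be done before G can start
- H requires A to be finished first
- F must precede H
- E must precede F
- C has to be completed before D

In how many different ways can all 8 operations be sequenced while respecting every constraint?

51

The operations with no prerequisites are E, B; any of them can be placed first.
Counting all ways to extend the partial order to a total order gives 51.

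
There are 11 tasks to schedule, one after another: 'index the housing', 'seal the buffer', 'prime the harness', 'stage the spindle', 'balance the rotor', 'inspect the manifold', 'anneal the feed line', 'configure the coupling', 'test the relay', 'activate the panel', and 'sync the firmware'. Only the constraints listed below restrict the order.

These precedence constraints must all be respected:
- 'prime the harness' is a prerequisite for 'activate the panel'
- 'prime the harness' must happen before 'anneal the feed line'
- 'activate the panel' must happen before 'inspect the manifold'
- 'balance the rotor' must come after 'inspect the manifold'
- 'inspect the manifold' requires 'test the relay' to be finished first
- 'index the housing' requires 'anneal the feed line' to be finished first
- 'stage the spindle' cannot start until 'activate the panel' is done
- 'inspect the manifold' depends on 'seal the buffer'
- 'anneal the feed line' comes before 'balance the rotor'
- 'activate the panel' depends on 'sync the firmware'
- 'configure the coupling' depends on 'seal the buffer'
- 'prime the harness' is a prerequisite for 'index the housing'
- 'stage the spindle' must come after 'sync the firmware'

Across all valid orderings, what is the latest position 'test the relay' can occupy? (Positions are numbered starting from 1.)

9

Every task that must follow 'test the relay' has to come after it. Tracing all chains starting from 'test the relay', those tasks are: 'balance the rotor', 'inspect the manifold' — 2 in total.
So at least 2 tasks follow 'test the relay', putting 'test the relay' no later than position 9. That position is achievable by scheduling everything else first.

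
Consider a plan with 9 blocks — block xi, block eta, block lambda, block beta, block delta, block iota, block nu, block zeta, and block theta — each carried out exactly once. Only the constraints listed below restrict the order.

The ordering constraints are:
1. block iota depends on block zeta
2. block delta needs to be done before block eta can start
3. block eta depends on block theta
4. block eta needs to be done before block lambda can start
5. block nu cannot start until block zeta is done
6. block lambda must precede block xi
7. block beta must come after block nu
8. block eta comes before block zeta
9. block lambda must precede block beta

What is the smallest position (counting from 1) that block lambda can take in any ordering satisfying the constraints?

Every block that must precede block lambda has to come before it. Tracing all chains that end at block lambda, those blocks are: block eta, block delta, block theta — 3 in total.
With 3 mandatory predecessors, the earliest block lambda can sit is position 3+1 = 4, and placing just those 3 first achieves it.

4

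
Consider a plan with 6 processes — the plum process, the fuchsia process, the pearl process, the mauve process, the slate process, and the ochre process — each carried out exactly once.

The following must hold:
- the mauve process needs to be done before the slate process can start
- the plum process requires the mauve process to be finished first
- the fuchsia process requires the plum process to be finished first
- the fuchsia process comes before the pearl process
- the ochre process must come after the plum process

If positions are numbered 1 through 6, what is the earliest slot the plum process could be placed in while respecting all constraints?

2

The only process forced before the plum process (directly or transitively) is the mauve process.
So at minimum 1 process comes before the plum process, putting the plum process no earlier than position 2. That position is achievable by scheduling exactly that predecessor first.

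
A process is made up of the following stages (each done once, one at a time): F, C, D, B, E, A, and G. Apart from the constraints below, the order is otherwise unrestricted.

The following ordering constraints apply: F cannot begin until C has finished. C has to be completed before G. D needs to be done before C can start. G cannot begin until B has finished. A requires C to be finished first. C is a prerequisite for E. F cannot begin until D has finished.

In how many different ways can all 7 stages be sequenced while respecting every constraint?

108

The stages with no prerequisites are D, B; any of them can be placed first.
Systematically extending each partial ordering one stage at a time and counting, there are 108 complete orderings.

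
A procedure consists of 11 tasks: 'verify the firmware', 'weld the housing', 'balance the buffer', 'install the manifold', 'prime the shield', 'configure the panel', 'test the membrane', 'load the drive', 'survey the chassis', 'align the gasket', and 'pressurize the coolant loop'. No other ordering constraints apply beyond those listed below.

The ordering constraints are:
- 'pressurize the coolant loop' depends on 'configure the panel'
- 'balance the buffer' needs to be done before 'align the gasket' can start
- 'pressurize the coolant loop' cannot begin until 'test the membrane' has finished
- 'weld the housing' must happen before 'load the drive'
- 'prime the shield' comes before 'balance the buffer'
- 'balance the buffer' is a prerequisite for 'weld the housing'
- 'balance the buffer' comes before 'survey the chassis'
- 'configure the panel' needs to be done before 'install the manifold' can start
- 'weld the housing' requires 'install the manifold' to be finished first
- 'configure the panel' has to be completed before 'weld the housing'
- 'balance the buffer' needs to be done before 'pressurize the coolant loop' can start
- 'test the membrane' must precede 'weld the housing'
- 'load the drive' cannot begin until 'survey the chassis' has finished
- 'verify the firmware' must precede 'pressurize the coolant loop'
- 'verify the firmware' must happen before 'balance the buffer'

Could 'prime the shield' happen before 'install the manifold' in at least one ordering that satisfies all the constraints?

Yes

The constraints leave 'prime the shield' and 'install the manifold' unordered relative to each other; nothing requires 'install the manifold' earlier.
So a valid ordering placing 'prime the shield' earlier than 'install the manifold' exists.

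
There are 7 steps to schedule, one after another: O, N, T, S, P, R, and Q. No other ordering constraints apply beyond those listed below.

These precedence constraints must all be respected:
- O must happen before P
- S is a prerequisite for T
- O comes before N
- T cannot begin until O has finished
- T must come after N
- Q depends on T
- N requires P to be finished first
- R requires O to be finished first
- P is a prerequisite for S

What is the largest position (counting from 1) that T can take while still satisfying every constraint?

6

The only step forced after T (directly or by a chain) is Q.
So at least 1 step follows T, putting T no later than position 6. That position is achievable by scheduling everything else first.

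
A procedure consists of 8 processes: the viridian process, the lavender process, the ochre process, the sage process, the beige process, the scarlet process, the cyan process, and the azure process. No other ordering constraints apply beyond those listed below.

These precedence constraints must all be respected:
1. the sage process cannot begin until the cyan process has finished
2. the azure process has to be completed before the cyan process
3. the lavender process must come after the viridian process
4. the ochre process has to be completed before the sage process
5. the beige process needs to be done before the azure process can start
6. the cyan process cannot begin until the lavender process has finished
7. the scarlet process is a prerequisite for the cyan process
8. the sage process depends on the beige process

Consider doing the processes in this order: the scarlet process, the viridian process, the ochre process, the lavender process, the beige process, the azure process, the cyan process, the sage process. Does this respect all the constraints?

Every stated constraint is respected: the scarlet process sits at position 1, ahead of the cyan process at position 7, and each of the other listed pairs likewise has the predecessor earlier in the sequence.

Yes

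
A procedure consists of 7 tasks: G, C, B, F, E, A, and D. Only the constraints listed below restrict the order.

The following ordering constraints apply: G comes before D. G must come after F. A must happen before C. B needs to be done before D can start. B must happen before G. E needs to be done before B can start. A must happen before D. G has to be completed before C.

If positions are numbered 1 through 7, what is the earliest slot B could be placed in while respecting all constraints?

2

Working backwards through the constraints from B, its only required predecessor is E.
With 1 mandatory predecessor, the earliest B can sit is position 1+1 = 2, and placing just that one first achieves it.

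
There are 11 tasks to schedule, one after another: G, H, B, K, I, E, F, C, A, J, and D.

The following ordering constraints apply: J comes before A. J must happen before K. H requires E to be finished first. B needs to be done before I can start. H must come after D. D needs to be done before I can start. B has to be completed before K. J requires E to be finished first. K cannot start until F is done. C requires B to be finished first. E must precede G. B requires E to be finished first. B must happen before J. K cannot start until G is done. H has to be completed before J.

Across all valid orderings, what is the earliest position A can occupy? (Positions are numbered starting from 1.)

6

The tasks that are forced before A, directly or transitively, are H, B, E, J, D. That's 5 tasks.
With 5 mandatory predecessors, the earliest A can sit is position 5+1 = 6, and placing just those 5 first achieves it.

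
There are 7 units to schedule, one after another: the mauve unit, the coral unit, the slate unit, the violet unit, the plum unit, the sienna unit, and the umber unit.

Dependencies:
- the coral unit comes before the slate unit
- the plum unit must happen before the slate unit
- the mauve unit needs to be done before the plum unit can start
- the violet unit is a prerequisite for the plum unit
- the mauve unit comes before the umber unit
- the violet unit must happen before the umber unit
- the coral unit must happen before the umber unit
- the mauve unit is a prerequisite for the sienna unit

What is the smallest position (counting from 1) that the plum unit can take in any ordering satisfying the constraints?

Working backwards through the constraints from the plum unit, its full set of required predecessors is the mauve unit, the violet unit — 2 of them.
So at minimum 2 units come before the plum unit, putting the plum unit no earlier than position 3. That position is achievable by scheduling exactly those predecessors first.

3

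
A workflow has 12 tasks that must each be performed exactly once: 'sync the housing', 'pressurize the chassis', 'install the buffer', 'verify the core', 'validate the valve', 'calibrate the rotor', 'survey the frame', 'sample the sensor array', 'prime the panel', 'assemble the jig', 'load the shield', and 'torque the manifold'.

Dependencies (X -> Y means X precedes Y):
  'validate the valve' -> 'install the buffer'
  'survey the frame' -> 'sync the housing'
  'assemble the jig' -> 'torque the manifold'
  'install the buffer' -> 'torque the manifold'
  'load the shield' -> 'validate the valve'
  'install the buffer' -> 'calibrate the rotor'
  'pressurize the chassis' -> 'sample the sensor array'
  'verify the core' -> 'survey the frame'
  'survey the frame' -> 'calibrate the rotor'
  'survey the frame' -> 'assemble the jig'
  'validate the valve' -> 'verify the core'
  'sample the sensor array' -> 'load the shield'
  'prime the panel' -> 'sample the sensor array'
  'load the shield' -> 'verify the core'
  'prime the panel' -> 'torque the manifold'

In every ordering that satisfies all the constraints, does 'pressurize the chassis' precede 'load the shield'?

Yes

Chaining the stated constraints: 'pressurize the chassis' → 'sample the sensor array' → 'load the shield'.
Hence 'pressurize the chassis' necessarily comes before 'load the shield'.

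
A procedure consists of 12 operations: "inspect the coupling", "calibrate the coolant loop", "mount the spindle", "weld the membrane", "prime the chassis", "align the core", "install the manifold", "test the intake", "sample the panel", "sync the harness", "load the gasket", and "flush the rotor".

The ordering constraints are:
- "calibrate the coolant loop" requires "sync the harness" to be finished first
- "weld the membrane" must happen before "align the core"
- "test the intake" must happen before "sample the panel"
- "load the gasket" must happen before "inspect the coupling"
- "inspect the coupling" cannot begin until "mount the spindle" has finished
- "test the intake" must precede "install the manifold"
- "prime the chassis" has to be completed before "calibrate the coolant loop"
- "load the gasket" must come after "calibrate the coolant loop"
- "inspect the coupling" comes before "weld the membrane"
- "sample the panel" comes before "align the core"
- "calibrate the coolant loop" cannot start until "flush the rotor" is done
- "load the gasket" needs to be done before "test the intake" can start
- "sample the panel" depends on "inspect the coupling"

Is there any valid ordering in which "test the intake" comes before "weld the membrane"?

Yes

Nothing in the constraints forces "weld the membrane" before "test the intake" — there is no chain from "weld the membrane" to "test the intake".
That means at least one valid schedule has "test the intake" before "weld the membrane".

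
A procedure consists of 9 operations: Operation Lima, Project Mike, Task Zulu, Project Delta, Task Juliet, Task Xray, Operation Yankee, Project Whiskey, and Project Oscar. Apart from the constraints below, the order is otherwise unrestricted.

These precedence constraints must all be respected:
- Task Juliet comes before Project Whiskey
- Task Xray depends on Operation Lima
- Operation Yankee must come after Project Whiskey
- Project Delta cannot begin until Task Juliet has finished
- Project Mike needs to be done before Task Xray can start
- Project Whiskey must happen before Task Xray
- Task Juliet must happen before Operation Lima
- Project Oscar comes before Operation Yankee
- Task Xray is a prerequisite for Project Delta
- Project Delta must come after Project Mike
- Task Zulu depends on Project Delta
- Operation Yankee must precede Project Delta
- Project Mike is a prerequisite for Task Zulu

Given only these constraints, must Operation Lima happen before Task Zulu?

Yes

There is a constraint chain Operation Lima → Task Xray → Project Delta → Task Zulu.
Hence Operation Lima necessarily comes before Task Zulu.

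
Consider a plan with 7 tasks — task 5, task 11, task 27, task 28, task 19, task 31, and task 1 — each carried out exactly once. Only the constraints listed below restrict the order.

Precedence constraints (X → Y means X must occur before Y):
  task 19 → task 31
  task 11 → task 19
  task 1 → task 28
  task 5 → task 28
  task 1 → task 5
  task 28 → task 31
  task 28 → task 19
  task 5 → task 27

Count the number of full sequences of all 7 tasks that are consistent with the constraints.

18

The tasks with no prerequisites are task 11, task 1; any of them can be placed first.
Counting all ways to extend the partial order to a total order gives 18.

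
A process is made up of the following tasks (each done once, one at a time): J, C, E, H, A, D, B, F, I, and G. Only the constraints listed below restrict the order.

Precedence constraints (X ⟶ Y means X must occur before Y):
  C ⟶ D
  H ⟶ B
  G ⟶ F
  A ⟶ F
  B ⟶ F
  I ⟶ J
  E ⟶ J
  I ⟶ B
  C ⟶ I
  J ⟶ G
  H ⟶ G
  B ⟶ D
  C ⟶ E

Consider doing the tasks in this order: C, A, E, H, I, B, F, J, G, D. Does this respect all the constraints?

The sequence places F ahead of G.
Since G is required before F, the ordering is invalid.

No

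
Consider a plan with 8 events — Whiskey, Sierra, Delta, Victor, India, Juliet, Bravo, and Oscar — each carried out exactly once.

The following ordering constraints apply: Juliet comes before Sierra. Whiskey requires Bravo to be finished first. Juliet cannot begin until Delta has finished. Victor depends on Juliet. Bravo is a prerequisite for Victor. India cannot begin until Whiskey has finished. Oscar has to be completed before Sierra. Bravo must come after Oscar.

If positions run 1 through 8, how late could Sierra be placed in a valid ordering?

Nothing depends on Sierra, so it can be the final event, position 8.

8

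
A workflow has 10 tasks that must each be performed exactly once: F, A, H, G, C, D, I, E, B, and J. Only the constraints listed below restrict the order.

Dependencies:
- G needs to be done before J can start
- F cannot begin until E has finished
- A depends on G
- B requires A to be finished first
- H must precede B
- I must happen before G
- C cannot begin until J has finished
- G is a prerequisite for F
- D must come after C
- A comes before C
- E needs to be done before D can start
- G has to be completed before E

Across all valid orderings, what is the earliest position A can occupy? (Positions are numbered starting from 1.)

3

The tasks that are forced before A, directly or transitively, are G, I. That's 2 tasks.
With 2 mandatory predecessors, the earliest A can sit is position 2+1 = 3, and placing just those 2 first achieves it.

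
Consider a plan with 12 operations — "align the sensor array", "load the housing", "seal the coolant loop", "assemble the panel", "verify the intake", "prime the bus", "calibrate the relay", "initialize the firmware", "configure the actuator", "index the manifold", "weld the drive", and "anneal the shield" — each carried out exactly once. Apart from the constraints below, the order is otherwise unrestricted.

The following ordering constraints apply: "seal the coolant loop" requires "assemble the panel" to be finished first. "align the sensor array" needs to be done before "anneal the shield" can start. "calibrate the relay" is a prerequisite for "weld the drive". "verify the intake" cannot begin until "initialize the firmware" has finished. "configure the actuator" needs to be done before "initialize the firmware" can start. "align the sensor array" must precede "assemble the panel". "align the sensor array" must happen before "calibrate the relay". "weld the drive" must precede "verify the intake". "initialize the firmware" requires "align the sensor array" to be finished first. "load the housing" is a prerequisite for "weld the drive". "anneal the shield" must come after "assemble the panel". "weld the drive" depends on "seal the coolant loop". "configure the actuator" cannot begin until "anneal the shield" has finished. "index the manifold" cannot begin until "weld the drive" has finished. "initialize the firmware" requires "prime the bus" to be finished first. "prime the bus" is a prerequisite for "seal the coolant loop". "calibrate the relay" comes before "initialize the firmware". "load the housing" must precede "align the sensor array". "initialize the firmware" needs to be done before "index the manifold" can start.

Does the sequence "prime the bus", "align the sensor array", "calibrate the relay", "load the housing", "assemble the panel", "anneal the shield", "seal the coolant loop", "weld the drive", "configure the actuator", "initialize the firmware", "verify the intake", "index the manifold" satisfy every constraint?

Here "load the housing" comes after "align the sensor array".
That contradicts the constraint that "load the housing" must precede "align the sensor array".

No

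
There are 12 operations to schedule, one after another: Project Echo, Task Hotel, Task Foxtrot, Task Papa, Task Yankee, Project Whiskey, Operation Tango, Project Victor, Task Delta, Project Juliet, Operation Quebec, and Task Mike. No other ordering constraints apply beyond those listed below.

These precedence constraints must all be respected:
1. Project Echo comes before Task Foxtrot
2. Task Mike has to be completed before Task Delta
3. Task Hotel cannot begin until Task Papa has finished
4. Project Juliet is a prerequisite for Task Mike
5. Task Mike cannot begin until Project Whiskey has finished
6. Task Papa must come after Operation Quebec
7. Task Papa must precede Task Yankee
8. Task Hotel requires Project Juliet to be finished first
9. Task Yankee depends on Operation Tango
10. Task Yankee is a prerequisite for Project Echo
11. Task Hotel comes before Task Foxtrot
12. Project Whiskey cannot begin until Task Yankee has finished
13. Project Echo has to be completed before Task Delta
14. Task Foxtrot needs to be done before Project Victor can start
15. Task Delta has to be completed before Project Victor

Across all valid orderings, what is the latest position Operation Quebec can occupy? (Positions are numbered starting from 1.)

The operations that are forced after Operation Quebec, directly or by a chain of constraints, are Project Echo, Task Hotel, Task Foxtrot, Task Papa, Task Yankee, Project Whiskey, Project Victor, Task Delta, Task Mike. That's 9 operations.
With 9 mandatory successors out of 12 operations total, the latest slot for Operation Quebec is 12−9 = 3, and it's reachable by doing all non-successors before Operation Quebec.

3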